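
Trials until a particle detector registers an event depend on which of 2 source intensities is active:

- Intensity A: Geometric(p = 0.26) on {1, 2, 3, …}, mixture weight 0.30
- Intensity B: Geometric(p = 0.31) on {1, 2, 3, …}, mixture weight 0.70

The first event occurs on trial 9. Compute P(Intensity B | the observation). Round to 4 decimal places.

By Bayes' theorem, P(k | x) = π_k f_k(x) / Σ_j π_j f_j(x).
Component likelihoods at x = 9:
  p_A = 0.26·(1−0.26)^8 = 0.26·0.0899195 = 0.0233791
  p_B = 0.31·(1−0.31)^8 = 0.31·0.0513798 = 0.0159277
Weight by the priors:
  π_A·p_A = 0.30 × 0.0233791 = 0.00701372
  π_B·p_B = 0.70 × 0.0159277 = 0.0111494
Evidence: 0.00701372 + 0.0111494 = 0.0181631
P(Intensity B | x) ≈ 0.6138

0.6138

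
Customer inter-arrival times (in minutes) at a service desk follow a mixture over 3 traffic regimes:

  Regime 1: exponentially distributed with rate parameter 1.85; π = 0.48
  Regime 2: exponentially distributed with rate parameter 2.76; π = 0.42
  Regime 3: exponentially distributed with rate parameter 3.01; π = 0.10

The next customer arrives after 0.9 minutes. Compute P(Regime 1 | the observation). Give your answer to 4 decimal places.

0.5900

Posterior ∝ prior × likelihood, so P(k | x) ∝ w_k f_k(x); normalise over all components.
Component likelihoods at x = 0.9 minutes:
  p_1 = 0.350003
  p_2 = 0.230209
  p_3 = 0.200476
Prior × likelihood for each component:
  w_1·p_1 = 0.48 × 0.350003 = 0.168001
  w_2·p_2 = 0.42 × 0.230209 = 0.0966876
  w_3·p_3 = 0.10 × 0.200476 = 0.0200476
Evidence: 0.168001 + 0.0966876 + 0.0200476 = 0.284737
P(Regime 1 | the observation) ≈ 0.5900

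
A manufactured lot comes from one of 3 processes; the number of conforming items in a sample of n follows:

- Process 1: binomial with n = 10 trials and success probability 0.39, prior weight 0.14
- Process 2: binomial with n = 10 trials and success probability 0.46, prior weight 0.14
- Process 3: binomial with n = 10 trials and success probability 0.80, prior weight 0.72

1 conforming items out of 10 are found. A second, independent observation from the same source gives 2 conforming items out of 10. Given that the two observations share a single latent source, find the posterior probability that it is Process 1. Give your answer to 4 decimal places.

Apply Bayes' rule: the posterior for each component is proportional to its prior times its likelihood at x.
Since both observations come from the same component, the likelihood for component k is f_k(x₁)·f_k(x₂).
  p_1 = [0.0456072] × [0.131214] = 0.0059843
  p_2 = [0.0179598] × [0.0688459] = 0.00123646
  p_3 = [4.096e-06] × [7.3728e-05] = 3.0199e-10
Unnormalised posteriors:
  π_1·p_1 = 0.14 × 0.0059843 = 0.000837802
  π_2·p_2 = 0.14 × 0.00123646 = 0.000173104
  π_3·p_3 = 0.72 × 3.0199e-10 = 2.17433e-10
Normaliser: 0.000837802 + 0.000173104 + 2.17433e-10 = 0.00101091
Responsibility of Process 1: 0.000837802 / 0.00101091 ≈ 0.8288

0.8288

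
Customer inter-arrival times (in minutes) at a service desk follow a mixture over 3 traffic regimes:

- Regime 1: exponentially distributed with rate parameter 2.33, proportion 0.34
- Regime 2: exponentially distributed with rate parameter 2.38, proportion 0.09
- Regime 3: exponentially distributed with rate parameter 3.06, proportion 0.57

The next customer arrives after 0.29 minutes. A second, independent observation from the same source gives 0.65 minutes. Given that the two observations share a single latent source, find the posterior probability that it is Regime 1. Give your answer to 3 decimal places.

0.368

Posterior ∝ prior × likelihood, so P(k | x) ∝ π_k f_k(x); normalise over all components.
Since both observations come from the same component, the likelihood for component k is f_k(x₁)·f_k(x₂).
  L_1 = [2.33·e^(−2.33·0.29) = 2.33·e^(−0.6757) = 1.1855] × [0.512409] = 0.607463
  L_2 = [2.38·e^(−2.38·0.29) = 2.38·e^(−0.6902) = 1.19351] × [0.506668] = 0.604714
  L_3 = [3.06·e^(−3.06·0.29) = 3.06·e^(−0.8874) = 1.25988] × [0.418706] = 0.527519
Multiply by the mixture weights:
  π_1·L_1 = 0.34 × 0.607463 = 0.206538
  π_2·L_2 = 0.09 × 0.604714 = 0.0544243
  π_3·L_3 = 0.57 × 0.527519 = 0.300686
Normaliser: 0.206538 + 0.0544243 + 0.300686 = 0.561648
Responsibility of Regime 1: 0.206538 / 0.561648 ≈ 0.368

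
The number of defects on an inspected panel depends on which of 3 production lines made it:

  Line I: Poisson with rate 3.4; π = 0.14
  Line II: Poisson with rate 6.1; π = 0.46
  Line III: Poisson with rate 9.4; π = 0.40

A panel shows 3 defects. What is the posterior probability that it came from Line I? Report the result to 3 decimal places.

Posterior ∝ prior × likelihood, so P(k | x) ∝ π_k f_k(x); normalise over all components.
Poisson probabilities:
  L_I = e^(−3.4)·3.4^3/3! = 0.218617
  L_II = e^(−6.1)·6.1^3/3! = 0.0848481
  L_III = e^(−9.4)·9.4^3/3! = 0.0114515
Unnormalised posteriors:
  π_I·L_I = 0.14 × 0.218617 = 0.0306064
  π_II·L_II = 0.46 × 0.0848481 = 0.0390301
  π_III·L_III = 0.40 × 0.0114515 = 0.00458062
Evidence: 0.0306064 + 0.0390301 + 0.00458062 = 0.0742171
P(Line I | 3 defects) = 0.0306064 / 0.0742171 ≈ 0.412

0.412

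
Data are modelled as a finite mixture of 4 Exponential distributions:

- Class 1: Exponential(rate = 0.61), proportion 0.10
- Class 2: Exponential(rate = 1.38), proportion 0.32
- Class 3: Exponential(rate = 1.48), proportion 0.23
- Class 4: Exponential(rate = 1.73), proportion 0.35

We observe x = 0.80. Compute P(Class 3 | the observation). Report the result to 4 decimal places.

0.2369

The responsibility of component k is P(Z=k) f_k(x) divided by Σ_j P(Z=j) f_j(x).
Exponential densities:
  p_1 = 0.61·e^(−0.61·0.80) = 0.61·e^(−0.4880) = 0.37445
  p_2 = 1.38·e^(−1.38·0.80) = 1.38·e^(−1.1040) = 0.457528
  p_3 = 1.48·e^(−1.48·0.80) = 1.48·e^(−1.1840) = 0.452957
  p_4 = 1.73·e^(−1.73·0.80) = 1.73·e^(−1.3840) = 0.433493
Multiply by the mixture weights:
  P(Z=1)·p_1 = 0.10 × 0.37445 = 0.037445
  P(Z=2)·p_2 = 0.32 × 0.457528 = 0.146409
  P(Z=3)·p_3 = 0.23 × 0.452957 = 0.10418
  P(Z=4)·p_4 = 0.35 × 0.433493 = 0.151723
Sum: 0.037445 + 0.146409 + 0.10418 + 0.151723 = 0.439757
So the posterior for Class 3 is 0.10418 / 0.439757 ≈ 0.2369.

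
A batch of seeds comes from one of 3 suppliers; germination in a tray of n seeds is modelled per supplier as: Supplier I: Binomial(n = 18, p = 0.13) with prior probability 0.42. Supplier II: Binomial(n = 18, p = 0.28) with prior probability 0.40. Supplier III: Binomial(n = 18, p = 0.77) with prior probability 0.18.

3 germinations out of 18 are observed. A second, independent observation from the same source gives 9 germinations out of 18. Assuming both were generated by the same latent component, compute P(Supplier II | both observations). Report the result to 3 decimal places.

The responsibility of component k is π_k f_k(x) divided by Σ_j π_j f_j(x).
Since both observations come from the same component, the likelihood for component k is f_k(x₁)·f_k(x₂).
  p_I = [0.221978] × [0.000147224] = 3.26804e-05
  p_II = [0.129763] × [0.0267442] = 0.00347041
  p_III = [9.93299e-08] × [0.00833263] = 8.27679e-10
Prior × likelihood for each component:
  π_I·p_I = 0.42 × 3.26804e-05 = 1.37258e-05
  π_II·p_II = 0.40 × 0.00347041 = 0.00138817
  π_III·p_III = 0.18 × 8.27679e-10 = 1.48982e-10
Normaliser: 1.37258e-05 + 0.00138817 + 1.48982e-10 = 0.00140189
P(Supplier II | x₁,x₂) = 0.00138817 / 0.00140189 ≈ 0.990

0.990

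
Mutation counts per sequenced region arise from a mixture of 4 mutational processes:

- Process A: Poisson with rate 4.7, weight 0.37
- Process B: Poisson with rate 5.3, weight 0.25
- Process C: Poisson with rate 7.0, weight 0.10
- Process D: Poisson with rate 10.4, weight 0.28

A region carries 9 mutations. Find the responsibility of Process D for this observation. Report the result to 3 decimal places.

0.512

Posterior ∝ prior × likelihood, so P(k | x) ∝ π_k f_k(x); normalise over all components.
Poisson probabilities:
  L_A = e^(−4.7)·4.7^9/9! = 0.02805
  L_B = e^(−5.3)·5.3^9/9! = 0.0453899
  L_C = e^(−7.0)·7.0^9/9! = 0.101405
  L_D = e^(−10.4)·10.4^9/9! = 0.119364
Multiply by the mixture weights:
  π_A·L_A = 0.37 × 0.02805 = 0.0103785
  π_B·L_B = 0.25 × 0.0453899 = 0.0113475
  π_C·L_C = 0.10 × 0.101405 = 0.0101405
  π_D·L_D = 0.28 × 0.119364 = 0.033422
Evidence: 0.0103785 + 0.0113475 + 0.0101405 + 0.033422 = 0.0652885
Responsibility of Process D: 0.033422 / 0.0652885 ≈ 0.512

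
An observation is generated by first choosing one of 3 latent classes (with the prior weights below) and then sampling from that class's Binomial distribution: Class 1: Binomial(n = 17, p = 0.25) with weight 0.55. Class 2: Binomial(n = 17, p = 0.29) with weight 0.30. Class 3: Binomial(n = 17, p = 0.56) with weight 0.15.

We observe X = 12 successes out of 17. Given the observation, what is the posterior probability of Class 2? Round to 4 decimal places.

By Bayes' theorem, P(k | x) = π_k f_k(x) / Σ_j π_j f_j(x).
Binomial probabilities:
  f_1 = 8.75259e-05
  f_2 = 0.000395019
  f_3 = 0.0970666
Prior × likelihood for each component:
  π_1·f_1 = 0.55 × 8.75259e-05 = 4.81393e-05
  π_2·f_2 = 0.30 × 0.000395019 = 0.000118506
  π_3·f_3 = 0.15 × 0.0970666 = 0.01456
Evidence: 4.81393e-05 + 0.000118506 + 0.01456 = 0.0147266
P(Class 2 | the observation) = 0.000118506 / 0.0147266 ≈ 0.0080

0.0080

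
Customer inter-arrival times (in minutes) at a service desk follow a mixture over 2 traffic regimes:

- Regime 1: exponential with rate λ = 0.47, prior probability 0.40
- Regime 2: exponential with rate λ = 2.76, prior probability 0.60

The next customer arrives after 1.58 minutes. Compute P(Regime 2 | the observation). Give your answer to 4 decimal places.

Apply Bayes' rule: the posterior for each component is proportional to its prior times its likelihood at x.
Component likelihoods at x = 1.58 minutes:
  p_1 = 0.47·e^(−0.47·1.58) = 0.47·e^(−0.7426) = 0.223661
  p_2 = 2.76·e^(−2.76·1.58) = 2.76·e^(−4.3608) = 0.0352401
Multiply by the mixture weights:
  π_1·p_1 = 0.40 × 0.223661 = 0.0894645
  π_2·p_2 = 0.60 × 0.0352401 = 0.0211441
Marginal: 0.0894645 + 0.0211441 = 0.110609
So the posterior for Regime 2 is 0.0211441 / 0.110609 ≈ 0.1912.

0.1912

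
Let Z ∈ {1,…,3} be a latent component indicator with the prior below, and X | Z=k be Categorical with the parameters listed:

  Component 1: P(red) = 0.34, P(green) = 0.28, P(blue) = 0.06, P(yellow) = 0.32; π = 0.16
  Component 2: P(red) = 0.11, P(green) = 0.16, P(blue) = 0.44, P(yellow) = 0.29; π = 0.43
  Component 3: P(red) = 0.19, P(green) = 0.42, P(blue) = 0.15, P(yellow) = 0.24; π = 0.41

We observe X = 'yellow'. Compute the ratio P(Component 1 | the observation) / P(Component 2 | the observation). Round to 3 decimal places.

0.411

Since P(k|x) ∝ π_k f_k(x), the posterior odds are π_i f_i(x) / (π_j f_j(x)).
Component likelihoods at x = 'yellow':
  f_1 = P(yellow | comp) = 0.32
  f_2 = P(yellow | comp) = 0.29
  f_3 = P(yellow | comp) = 0.24
0.0512 / 0.1247 ≈ 0.411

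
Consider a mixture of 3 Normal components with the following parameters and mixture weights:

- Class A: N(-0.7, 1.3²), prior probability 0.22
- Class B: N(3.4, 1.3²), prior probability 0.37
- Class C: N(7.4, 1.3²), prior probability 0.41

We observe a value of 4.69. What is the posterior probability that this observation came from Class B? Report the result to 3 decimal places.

0.829

Posterior ∝ prior × likelihood, so P(k | x) ∝ w_k f_k(x); normalise over all components.
Component likelihoods at x = 4.69:
  f_A = 5.67645e-05
  f_B = 0.187563
  f_C = 0.0349403
Weight by the priors:
  w_A·f_A = 0.22 × 5.67645e-05 = 1.24882e-05
  w_B·f_B = 0.37 × 0.187563 = 0.0693983
  w_C·f_C = 0.41 × 0.0349403 = 0.0143255
Sum: 1.24882e-05 + 0.0693983 + 0.0143255 = 0.0837364
P(Class B | data) ≈ 0.829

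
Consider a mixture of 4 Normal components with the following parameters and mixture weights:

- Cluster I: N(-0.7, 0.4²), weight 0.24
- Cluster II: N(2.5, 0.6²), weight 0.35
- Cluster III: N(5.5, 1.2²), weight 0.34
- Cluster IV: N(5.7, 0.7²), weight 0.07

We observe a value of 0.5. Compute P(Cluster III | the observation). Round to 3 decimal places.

By Bayes' theorem, P(k | x) = P(Z=k) f_k(x) / Σ_j P(Z=j) f_j(x).
Normal densities:
  f_I = (1/(0.4·√(2π)))·exp(−(0.5−-0.7)²/(2·0.4²)) = 0.997356·exp(-4.50000) = 0.0110796
  f_II = (1/(0.6·√(2π)))·exp(−(0.5−2.5)²/(2·0.6²)) = 0.664904·exp(-5.55556) = 0.00257046
  f_III = (1/(1.2·√(2π)))·exp(−(0.5−5.5)²/(2·1.2²)) = 0.332452·exp(-8.68056) = 5.64692e-05
  f_IV = (1/(0.7·√(2π)))·exp(−(0.5−5.7)²/(2·0.7²)) = 0.569918·exp(-27.59184) = 5.92693e-13
Prior × likelihood for each component:
  P(Z=I)·f_I = 0.24 × 0.0110796 = 0.00265911
  P(Z=II)·f_II = 0.35 × 0.00257046 = 0.000899663
  P(Z=III)·f_III = 0.34 × 5.64692e-05 = 1.91995e-05
  P(Z=IV)·f_IV = 0.07 × 5.92693e-13 = 4.14885e-14
Marginal: 0.00265911 + 0.000899663 + 1.91995e-05 + 4.14885e-14 = 0.00357797
So the posterior for Cluster III is 1.91995e-05 / 0.00357797 ≈ 0.005.

0.005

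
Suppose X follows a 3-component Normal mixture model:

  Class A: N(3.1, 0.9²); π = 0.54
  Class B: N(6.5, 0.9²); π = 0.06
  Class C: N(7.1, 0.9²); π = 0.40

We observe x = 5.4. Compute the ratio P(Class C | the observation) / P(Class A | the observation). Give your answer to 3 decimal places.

3.259

Only the two components matter; the odds are (π_i f_i(x)) / (π_j f_j(x)).
Normal densities:
  f_A = (1/(0.9·√(2π)))·exp(−(5.4−3.1)²/(2·0.9²)) = 0.443269·exp(-3.26543) = 0.0169242
  f_B = (1/(0.9·√(2π)))·exp(−(5.4−6.5)²/(2·0.9²)) = 0.443269·exp(-0.74691) = 0.210033
  f_C = (1/(0.9·√(2π)))·exp(−(5.4−7.1)²/(2·0.9²)) = 0.443269·exp(-1.78395) = 0.0744574
Odds = (0.40/0.54) × (0.0744574/0.0169242) = 0.740741 × 4.39946 ≈ 3.259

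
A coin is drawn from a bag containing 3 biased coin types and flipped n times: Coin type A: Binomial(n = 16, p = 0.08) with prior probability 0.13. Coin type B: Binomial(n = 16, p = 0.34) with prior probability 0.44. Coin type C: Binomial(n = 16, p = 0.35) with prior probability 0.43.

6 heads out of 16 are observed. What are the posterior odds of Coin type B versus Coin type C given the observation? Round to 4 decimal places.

1.0017

Since P(k|x) ∝ P(Z=k) f_k(x), the posterior odds are P(Z=i) f_i(x) / (P(Z=j) f_j(x)).
Component likelihoods at x = 6 heads out of 16:
  p_A = 0.00091189
  p_B = 0.194016
  p_C = 0.198183
0.0853669 / 0.0852186 ≈ 1.0017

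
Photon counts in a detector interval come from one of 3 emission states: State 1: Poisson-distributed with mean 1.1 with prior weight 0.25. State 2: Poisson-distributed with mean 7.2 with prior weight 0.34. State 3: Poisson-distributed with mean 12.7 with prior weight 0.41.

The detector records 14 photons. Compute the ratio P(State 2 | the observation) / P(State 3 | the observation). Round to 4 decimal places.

0.0719

Since P(k|x) ∝ w_k f_k(x), the posterior odds are w_i f_i(x) / (w_j f_j(x)).
Evaluate each component's likelihood at the observed value:
  p_1 = 1.44999e-11
  p_2 = 0.00861641
  p_3 = 0.0993811
Posterior odds = (w_2·p_2) / (w_3·p_3) = (0.34·0.00861641) / (0.41·0.0993811) = 0.00292958 / 0.0407463 ≈ 0.0719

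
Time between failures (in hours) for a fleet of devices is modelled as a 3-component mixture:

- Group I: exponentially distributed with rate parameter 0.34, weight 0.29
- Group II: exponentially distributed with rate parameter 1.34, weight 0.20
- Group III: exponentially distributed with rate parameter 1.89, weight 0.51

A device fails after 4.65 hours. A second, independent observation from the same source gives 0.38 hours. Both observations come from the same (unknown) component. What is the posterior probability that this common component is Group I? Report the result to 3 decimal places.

Posterior ∝ prior × likelihood, so P(k | x) ∝ π_k f_k(x); normalise over all components.
Since both observations come from the same component, the likelihood for component k is f_k(x₁)·f_k(x₂).
  f_I = [0.34·e^(−0.34·4.65) = 0.34·e^(−1.5810) = 0.0699615] × [0.298791] = 0.0209039
  f_II = [1.34·e^(−1.34·4.65) = 1.34·e^(−6.2310) = 0.00263643] × [0.805308] = 0.00212314
  f_III = [1.89·e^(−1.89·4.65) = 1.89·e^(−8.7885) = 0.000288181] × [0.921619] = 0.000265593
Weight by the priors:
  π_I·f_I = 0.29 × 0.0209039 = 0.00606213
  π_II·f_II = 0.20 × 0.00212314 = 0.000424627
  π_III·f_III = 0.51 × 0.000265593 = 0.000135452
Marginal: 0.00606213 + 0.000424627 + 0.000135452 = 0.00662221
P(Group I | x₁,x₂) = 0.00606213 / 0.00662221 ≈ 0.915

0.915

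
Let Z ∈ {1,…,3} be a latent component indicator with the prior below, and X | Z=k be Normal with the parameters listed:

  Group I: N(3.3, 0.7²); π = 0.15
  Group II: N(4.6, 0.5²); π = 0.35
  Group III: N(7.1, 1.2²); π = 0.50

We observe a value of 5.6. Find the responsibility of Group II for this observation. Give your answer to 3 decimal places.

By Bayes' theorem, P(k | x) = π_k f_k(x) / Σ_j π_j f_j(x).
Evaluate each component's likelihood at the observed value:
  f_I = (1/(0.7·√(2π)))·exp(−(5.6−3.3)²/(2·0.7²)) = 0.569918·exp(-5.39796) = 0.00257934
  f_II = (1/(0.5·√(2π)))·exp(−(5.6−4.6)²/(2·0.5²)) = 0.797885·exp(-2.00000) = 0.107982
  f_III = (1/(1.2·√(2π)))·exp(−(5.6−7.1)²/(2·1.2²)) = 0.332452·exp(-0.78125) = 0.152208
Weight by the priors:
  π_I·f_I = 0.15 × 0.00257934 = 0.000386901
  π_II·f_II = 0.35 × 0.107982 = 0.0377937
  π_III·f_III = 0.50 × 0.152208 = 0.0761038
Sum: 0.000386901 + 0.0377937 + 0.0761038 = 0.114284
P(Group II | x) ≈ 0.331

0.331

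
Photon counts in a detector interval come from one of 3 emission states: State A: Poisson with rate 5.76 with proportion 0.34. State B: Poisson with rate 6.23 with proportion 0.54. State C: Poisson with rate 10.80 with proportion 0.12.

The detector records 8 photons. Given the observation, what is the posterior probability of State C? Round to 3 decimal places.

0.109

By Bayes' theorem, P(k | x) = π_k f_k(x) / Σ_j π_j f_j(x).
Evaluate each component's likelihood at the observed value:
  p_A = 0.0946941
  p_B = 0.110848
  p_C = 0.093646
Weight by the priors:
  π_A·p_A = 0.34 × 0.0946941 = 0.032196
  π_B·p_B = 0.54 × 0.110848 = 0.0598581
  π_C·p_C = 0.12 × 0.093646 = 0.0112375
Normaliser: 0.032196 + 0.0598581 + 0.0112375 = 0.103292
Responsibility of State C: 0.0112375 / 0.103292 ≈ 0.109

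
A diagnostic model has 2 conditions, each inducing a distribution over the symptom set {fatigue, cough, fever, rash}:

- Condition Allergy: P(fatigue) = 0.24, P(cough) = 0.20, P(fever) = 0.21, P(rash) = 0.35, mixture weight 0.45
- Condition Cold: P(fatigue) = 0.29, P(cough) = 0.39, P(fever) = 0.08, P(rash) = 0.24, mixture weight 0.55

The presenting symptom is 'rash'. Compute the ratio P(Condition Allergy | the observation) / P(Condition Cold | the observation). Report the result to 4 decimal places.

1.1932

Posterior odds = (π_i f_i(x)) / (π_j f_j(x)); the normalising sum cancels.
Categorical probabilities:
  p_Allergy = P(rash | comp) = 0.35
  p_Cold = P(rash | comp) = 0.24
Odds = (0.45/0.55) × (0.35/0.24) = 0.818182 × 1.45833 ≈ 1.1932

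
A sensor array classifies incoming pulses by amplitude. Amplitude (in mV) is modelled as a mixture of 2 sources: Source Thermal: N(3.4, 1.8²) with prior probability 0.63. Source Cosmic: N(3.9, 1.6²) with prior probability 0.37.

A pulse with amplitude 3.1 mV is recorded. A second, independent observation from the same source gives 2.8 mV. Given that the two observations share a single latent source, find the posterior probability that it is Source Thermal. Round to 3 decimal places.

Posterior ∝ prior × likelihood, so P(k | x) ∝ π_k f_k(x); normalise over all components.
Since both observations come from the same component, the likelihood for component k is f_k(x₁)·f_k(x₂).
  p_Thermal = [(1/(1.8·√(2π)))·exp(−(3.1−3.4)²/(2·1.8²)) = 0.221635·exp(-0.01389) = 0.218578] × [0.209657] = 0.0458264
  p_Cosmic = [(1/(1.6·√(2π)))·exp(−(3.1−3.9)²/(2·1.6²)) = 0.249339·exp(-0.12500) = 0.220041] × [0.196858] = 0.0433169
Weight by the priors:
  π_Thermal·p_Thermal = 0.63 × 0.0458264 = 0.0288706
  π_Cosmic·p_Cosmic = 0.37 × 0.0433169 = 0.0160273
Denominator: 0.0288706 + 0.0160273 = 0.0448979
So the posterior for Source Thermal is 0.0288706 / 0.0448979 ≈ 0.643.

0.643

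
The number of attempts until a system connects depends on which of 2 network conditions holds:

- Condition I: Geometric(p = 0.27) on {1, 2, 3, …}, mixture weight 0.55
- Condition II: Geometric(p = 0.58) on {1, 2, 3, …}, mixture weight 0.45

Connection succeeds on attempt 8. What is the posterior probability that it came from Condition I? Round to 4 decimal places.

By Bayes' theorem, P(k | x) = w_k f_k(x) / Σ_j w_j f_j(x).
Geometric probabilities:
  p_I = 0.029828
  p_II = 0.00133713
Prior × likelihood for each component:
  w_I·p_I = 0.55 × 0.029828 = 0.0164054
  w_II·p_II = 0.45 × 0.00133713 = 0.000601708
Normaliser: 0.0164054 + 0.000601708 = 0.0170071
P(Condition I | the observation) = 0.0164054 / 0.0170071 ≈ 0.9646

0.9646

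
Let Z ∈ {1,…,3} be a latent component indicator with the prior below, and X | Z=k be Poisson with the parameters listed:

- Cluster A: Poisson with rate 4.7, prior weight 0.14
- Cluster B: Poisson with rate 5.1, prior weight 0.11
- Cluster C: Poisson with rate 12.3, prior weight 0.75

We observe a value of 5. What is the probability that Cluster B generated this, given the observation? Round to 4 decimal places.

P(component k | x) = P(Z=k)·f_k(x) / marginal(x), where marginal(x) = Σ_j P(Z=j)·f_j(x).
Poisson probabilities:
  p_A = 0.17383
  p_B = 0.175294
  p_C = 0.0106788
Prior × likelihood for each component:
  P(Z=A)·p_A = 0.14 × 0.17383 = 0.0243362
  P(Z=B)·p_B = 0.11 × 0.175294 = 0.0192824
  P(Z=C)·p_C = 0.75 × 0.0106788 = 0.0080091
Normaliser: 0.0243362 + 0.0192824 + 0.0080091 = 0.0516276
P(Cluster B | 5) = 0.0192824 / 0.0516276 ≈ 0.3735

0.3735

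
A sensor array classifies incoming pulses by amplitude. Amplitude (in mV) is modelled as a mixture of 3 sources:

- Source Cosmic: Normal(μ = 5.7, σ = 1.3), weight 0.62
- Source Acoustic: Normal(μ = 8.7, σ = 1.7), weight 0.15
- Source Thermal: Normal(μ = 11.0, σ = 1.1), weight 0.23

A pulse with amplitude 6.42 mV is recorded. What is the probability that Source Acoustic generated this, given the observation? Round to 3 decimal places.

The responsibility of component k is π_k f_k(x) divided by Σ_j π_j f_j(x).
Normal densities:
  f_Cosmic = 0.263244
  f_Acoustic = 0.0954699
  f_Thermal = 6.23852e-05
Unnormalised posteriors:
  π_Cosmic·f_Cosmic = 0.62 × 0.263244 = 0.163211
  π_Acoustic·f_Acoustic = 0.15 × 0.0954699 = 0.0143205
  π_Thermal·f_Thermal = 0.23 × 6.23852e-05 = 1.43486e-05
Normaliser: 0.163211 + 0.0143205 + 1.43486e-05 = 0.177546
P(Source Acoustic | x) ≈ 0.081

0.081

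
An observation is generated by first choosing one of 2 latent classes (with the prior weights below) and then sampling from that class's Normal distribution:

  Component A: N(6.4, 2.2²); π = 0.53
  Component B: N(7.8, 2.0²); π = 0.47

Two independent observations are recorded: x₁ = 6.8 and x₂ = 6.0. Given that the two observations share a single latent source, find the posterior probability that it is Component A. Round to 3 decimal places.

By Bayes' theorem, P(k | x) = P(Z=k) f_k(x) / Σ_j P(Z=j) f_j(x).
Since both observations come from the same component, the likelihood for component k is f_k(x₁)·f_k(x₂).
  L_A = [(1/(2.2·√(2π)))·exp(−(6.8−6.4)²/(2·2.2²)) = 0.181337·exp(-0.01653) = 0.178365] × [0.178365] = 0.031814
  L_B = [(1/(2.0·√(2π)))·exp(−(6.8−7.8)²/(2·2.0²)) = 0.199471·exp(-0.12500) = 0.176033] × [0.133043] = 0.0234198
Unnormalised posteriors:
  P(Z=A)·L_A = 0.53 × 0.031814 = 0.0168614
  P(Z=B)·L_B = 0.47 × 0.0234198 = 0.0110073
Normaliser: 0.0168614 + 0.0110073 = 0.0278687
P(Component A | x₁,x₂) = 0.0168614 / 0.0278687 ≈ 0.605

0.605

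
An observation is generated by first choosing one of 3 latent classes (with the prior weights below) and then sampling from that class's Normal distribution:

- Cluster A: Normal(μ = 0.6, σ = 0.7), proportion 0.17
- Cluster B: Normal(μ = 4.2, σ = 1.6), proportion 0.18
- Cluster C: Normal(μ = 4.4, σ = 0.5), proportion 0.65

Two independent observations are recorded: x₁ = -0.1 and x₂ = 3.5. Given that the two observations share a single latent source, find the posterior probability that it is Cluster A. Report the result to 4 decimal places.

Posterior ∝ prior × likelihood, so P(k | x) ∝ w_k f_k(x); normalise over all components.
Since both observations come from the same component, the likelihood for component k is f_k(x₁)·f_k(x₂).
  p_A = [(1/(0.7·√(2π)))·exp(−(-0.1−0.6)²/(2·0.7²)) = 0.569918·exp(-0.50000) = 0.345672] × [0.00010687] = 3.69421e-05
  p_B = [(1/(1.6·√(2π)))·exp(−(-0.1−4.2)²/(2·1.6²)) = 0.249339·exp(-3.61133) = 0.00673613] × [0.226583] = 0.00152629
  p_C = [(1/(0.5·√(2π)))·exp(−(-0.1−4.4)²/(2·0.5²)) = 0.797885·exp(-40.50000) = 2.05595e-18] × [0.1579] = 3.24636e-19
Prior × likelihood for each component:
  w_A·p_A = 0.17 × 3.69421e-05 = 6.28015e-06
  w_B·p_B = 0.18 × 0.00152629 = 0.000274732
  w_C·p_C = 0.65 × 3.24636e-19 = 2.11013e-19
Sum: 6.28015e-06 + 0.000274732 + 2.11013e-19 = 0.000281012
P(Cluster A | x₁,x₂) = 6.28015e-06 / 0.000281012 ≈ 0.0223

0.0223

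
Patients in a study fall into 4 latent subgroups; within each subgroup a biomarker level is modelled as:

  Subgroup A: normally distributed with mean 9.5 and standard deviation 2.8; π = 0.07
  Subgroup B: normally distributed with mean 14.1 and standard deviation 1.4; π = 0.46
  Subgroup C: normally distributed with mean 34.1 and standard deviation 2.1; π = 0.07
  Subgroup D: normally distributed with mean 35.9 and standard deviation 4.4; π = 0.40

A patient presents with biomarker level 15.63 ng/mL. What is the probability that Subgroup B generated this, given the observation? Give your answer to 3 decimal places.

0.988

The responsibility of component k is π_k f_k(x) divided by Σ_j π_j f_j(x).
Evaluate each component's likelihood at the observed value:
  p_A = 0.0129709
  p_B = 0.156832
  p_C = 3.02693e-18
  p_D = 2.23352e-06
Multiply by the mixture weights:
  π_A·p_A = 0.07 × 0.0129709 = 0.000907966
  π_B·p_B = 0.46 × 0.156832 = 0.0721428
  π_C·p_C = 0.07 × 3.02693e-18 = 2.11885e-19
  π_D·p_D = 0.40 × 2.23352e-06 = 8.9341e-07
Marginal: 0.000907966 + 0.0721428 + 2.11885e-19 + 8.9341e-07 = 0.0730516
So the posterior for Subgroup B is 0.0721428 / 0.0730516 ≈ 0.988.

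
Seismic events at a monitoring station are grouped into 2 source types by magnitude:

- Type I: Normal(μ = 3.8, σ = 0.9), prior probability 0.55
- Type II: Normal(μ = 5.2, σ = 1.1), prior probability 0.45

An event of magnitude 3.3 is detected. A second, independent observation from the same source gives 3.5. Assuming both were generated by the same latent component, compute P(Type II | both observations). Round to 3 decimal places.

0.044

Posterior ∝ prior × likelihood, so P(k | x) ∝ π_k f_k(x); normalise over all components.
Since both observations come from the same component, the likelihood for component k is f_k(x₁)·f_k(x₂).
  p_I = [(1/(0.9·√(2π)))·exp(−(3.3−3.8)²/(2·0.9²)) = 0.443269·exp(-0.15432) = 0.37988] × [0.419315] = 0.159289
  p_II = [(1/(1.1·√(2π)))·exp(−(3.3−5.2)²/(2·1.1²)) = 0.362675·exp(-1.49174) = 0.0815952] × [0.109869] = 0.00896481
Weight by the priors:
  π_I·p_I = 0.55 × 0.159289 = 0.0876092
  π_II·p_II = 0.45 × 0.00896481 = 0.00403417
Denominator: 0.0876092 + 0.00403417 = 0.0916433
P(Type II | data) = 0.00403417 / 0.0916433 ≈ 0.044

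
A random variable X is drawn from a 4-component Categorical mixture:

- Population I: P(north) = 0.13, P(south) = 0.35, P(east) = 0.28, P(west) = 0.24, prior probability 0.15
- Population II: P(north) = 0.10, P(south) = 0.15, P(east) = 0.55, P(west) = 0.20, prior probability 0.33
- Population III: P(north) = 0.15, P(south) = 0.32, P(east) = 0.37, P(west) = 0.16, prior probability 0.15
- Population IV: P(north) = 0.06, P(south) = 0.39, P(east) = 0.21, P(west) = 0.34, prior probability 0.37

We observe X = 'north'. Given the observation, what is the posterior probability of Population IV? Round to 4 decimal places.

0.2284

P(component k | x) = P(Z=k)·f_k(x) / marginal(x), where marginal(x) = Σ_j P(Z=j)·f_j(x).
Categorical probabilities:
  L_I = 0.13
  L_II = 0.1
  L_III = 0.15
  L_IV = 0.06
Prior × likelihood for each component:
  P(Z=I)·L_I = 0.15 × 0.13 = 0.0195
  P(Z=II)·L_II = 0.33 × 0.1 = 0.033
  P(Z=III)·L_III = 0.15 × 0.15 = 0.0225
  P(Z=IV)·L_IV = 0.37 × 0.06 = 0.0222
Marginal: 0.0195 + 0.033 + 0.0225 + 0.0222 = 0.0972
So the posterior for Population IV is 0.0222 / 0.0972 ≈ 0.2284.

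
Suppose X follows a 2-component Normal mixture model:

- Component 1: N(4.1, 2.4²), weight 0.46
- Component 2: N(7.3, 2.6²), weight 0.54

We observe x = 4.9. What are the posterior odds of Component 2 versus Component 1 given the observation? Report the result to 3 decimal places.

0.748

The posterior odds equal the prior odds times the likelihood ratio: (w_i/w_j)·(f_i(x)/f_j(x)).
Evaluate each component's likelihood at the observed value:
  f_1 = (1/(2.4·√(2π)))·exp(−(4.9−4.1)²/(2·2.4²)) = 0.166226·exp(-0.05556) = 0.157243
  f_2 = (1/(2.6·√(2π)))·exp(−(4.9−7.3)²/(2·2.6²)) = 0.153439·exp(-0.42604) = 0.10021
Posterior odds = (w_2·f_2) / (w_1·f_1) = (0.54·0.10021) / (0.46·0.157243) = 0.0541135 / 0.0723318 ≈ 0.748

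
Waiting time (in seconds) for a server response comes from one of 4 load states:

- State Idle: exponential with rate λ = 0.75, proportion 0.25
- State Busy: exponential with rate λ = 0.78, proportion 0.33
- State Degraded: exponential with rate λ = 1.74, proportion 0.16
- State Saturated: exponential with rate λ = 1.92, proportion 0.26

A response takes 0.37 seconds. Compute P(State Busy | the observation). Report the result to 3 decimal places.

The responsibility of component k is P(Z=k) f_k(x) divided by Σ_j P(Z=j) f_j(x).
Exponential densities:
  f_Idle = 0.568257
  f_Busy = 0.584463
  f_Degraded = 0.914009
  f_Saturated = 0.943579
Multiply by the mixture weights:
  P(Z=Idle)·f_Idle = 0.25 × 0.568257 = 0.142064
  P(Z=Busy)·f_Busy = 0.33 × 0.584463 = 0.192873
  P(Z=Degraded)·f_Degraded = 0.16 × 0.914009 = 0.146241
  P(Z=Saturated)·f_Saturated = 0.26 × 0.943579 = 0.245331
Evidence: 0.142064 + 0.192873 + 0.146241 + 0.245331 = 0.726509
P(State Busy | the observation) ≈ 0.265

0.265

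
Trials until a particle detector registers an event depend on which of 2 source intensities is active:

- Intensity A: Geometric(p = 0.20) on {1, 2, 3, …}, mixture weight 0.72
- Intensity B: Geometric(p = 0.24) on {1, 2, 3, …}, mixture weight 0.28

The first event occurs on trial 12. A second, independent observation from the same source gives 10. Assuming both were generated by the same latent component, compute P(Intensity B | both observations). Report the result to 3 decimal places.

0.167

By Bayes' theorem, P(k | x) = P(Z=k) f_k(x) / Σ_j P(Z=j) f_j(x).
Since both observations come from the same component, the likelihood for component k is f_k(x₁)·f_k(x₂).
  L_A = [0.20·(1−0.20)^11 = 0.20·0.0858993 = 0.0171799] × [0.0268435] = 0.000461169
  L_B = [0.24·(1−0.24)^11 = 0.24·0.0488596 = 0.0117263] × [0.0203018] = 0.000238064
Unnormalised posteriors:
  P(Z=A)·L_A = 0.72 × 0.000461169 = 0.000332041
  P(Z=B)·L_B = 0.28 × 0.000238064 = 6.6658e-05
Marginal: 0.000332041 + 6.6658e-05 = 0.000398699
So the posterior for Intensity B is 6.6658e-05 / 0.000398699 ≈ 0.167.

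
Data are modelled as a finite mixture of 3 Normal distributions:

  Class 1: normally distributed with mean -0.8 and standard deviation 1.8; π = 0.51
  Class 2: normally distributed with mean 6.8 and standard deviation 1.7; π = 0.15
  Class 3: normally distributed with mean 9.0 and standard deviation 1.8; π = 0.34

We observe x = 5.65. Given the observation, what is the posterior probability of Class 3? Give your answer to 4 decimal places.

0.3212

By Bayes' theorem, P(k | x) = π_k f_k(x) / Σ_j π_j f_j(x).
Evaluate each component's likelihood at the observed value:
  L_1 = 0.000360916
  L_2 = 0.186677
  L_3 = 0.0392191
Multiply by the mixture weights:
  π_1·L_1 = 0.51 × 0.000360916 = 0.000184067
  π_2·L_2 = 0.15 × 0.186677 = 0.0280016
  π_3·L_3 = 0.34 × 0.0392191 = 0.0133345
Denominator: 0.000184067 + 0.0280016 + 0.0133345 = 0.0415202
Responsibility of Class 3: 0.0133345 / 0.0415202 ≈ 0.3212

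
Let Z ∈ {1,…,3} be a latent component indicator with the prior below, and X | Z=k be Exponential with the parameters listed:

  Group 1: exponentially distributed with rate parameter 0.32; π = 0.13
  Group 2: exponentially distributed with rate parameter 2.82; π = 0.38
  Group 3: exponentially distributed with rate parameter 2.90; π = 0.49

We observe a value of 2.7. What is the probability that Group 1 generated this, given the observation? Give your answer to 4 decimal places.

P(component k | x) = w_k·f_k(x) / marginal(x), where marginal(x) = Σ_j w_j·f_j(x).
Component likelihoods at x = 2.7:
  f_1 = 0.134871
  f_2 = 0.00139165
  f_3 = 0.00115311
Prior × likelihood for each component:
  w_1·f_1 = 0.13 × 0.134871 = 0.0175333
  w_2·f_2 = 0.38 × 0.00139165 = 0.000528828
  w_3·f_3 = 0.49 × 0.00115311 = 0.000565026
Sum: 0.0175333 + 0.000528828 + 0.000565026 = 0.0186271
So the posterior for Group 1 is 0.0175333 / 0.0186271 ≈ 0.9413.

0.9413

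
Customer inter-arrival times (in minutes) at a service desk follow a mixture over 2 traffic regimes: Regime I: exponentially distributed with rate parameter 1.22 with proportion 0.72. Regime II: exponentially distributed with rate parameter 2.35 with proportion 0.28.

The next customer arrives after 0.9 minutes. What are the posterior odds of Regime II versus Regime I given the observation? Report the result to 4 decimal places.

Only the two components matter; the odds are (P(Z=i) f_i(x)) / (P(Z=j) f_j(x)).
Evaluate each component's likelihood at the observed value:
  f_I = 0.406916
  f_II = 0.283488
0.0793767 / 0.292979 ≈ 0.2709

0.2709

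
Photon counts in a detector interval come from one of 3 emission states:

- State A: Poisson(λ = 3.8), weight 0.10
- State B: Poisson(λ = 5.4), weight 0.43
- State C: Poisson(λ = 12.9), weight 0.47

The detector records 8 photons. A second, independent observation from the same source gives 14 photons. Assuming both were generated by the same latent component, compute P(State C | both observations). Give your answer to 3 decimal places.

0.986

By Bayes' theorem, P(k | x) = w_k f_k(x) / Σ_j w_j f_j(x).
Since both observations come from the same component, the likelihood for component k is f_k(x₁)·f_k(x₂).
  p_A = [0.0241229] × [3.35925e-05] = 8.10349e-07
  p_B = [0.0809915] × [0.000928783] = 7.52235e-05
  p_C = [0.0475115] × [0.101263] = 0.00481113
Prior × likelihood for each component:
  w_A·p_A = 0.10 × 8.10349e-07 = 8.10349e-08
  w_B·p_B = 0.43 × 7.52235e-05 = 3.23461e-05
  w_C·p_C = 0.47 × 0.00481113 = 0.00226123
Marginal: 8.10349e-08 + 3.23461e-05 + 0.00226123 = 0.00229366
P(State C | x₁,x₂) ≈ 0.986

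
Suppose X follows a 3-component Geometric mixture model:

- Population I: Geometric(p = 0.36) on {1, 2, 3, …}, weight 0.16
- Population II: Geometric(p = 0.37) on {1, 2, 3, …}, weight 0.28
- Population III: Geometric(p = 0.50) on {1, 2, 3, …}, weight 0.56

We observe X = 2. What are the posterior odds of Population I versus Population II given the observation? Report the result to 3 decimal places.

Posterior odds = (w_i f_i(x)) / (w_j f_j(x)); the normalising sum cancels.
Geometric probabilities:
  f_I = 0.36·(1−0.36)^1 = 0.36·0.64 = 0.2304
  f_II = 0.37·(1−0.37)^1 = 0.37·0.63 = 0.2331
  f_III = 0.50·(1−0.50)^1 = 0.50·0.5 = 0.25
0.036864 / 0.065268 ≈ 0.565

0.565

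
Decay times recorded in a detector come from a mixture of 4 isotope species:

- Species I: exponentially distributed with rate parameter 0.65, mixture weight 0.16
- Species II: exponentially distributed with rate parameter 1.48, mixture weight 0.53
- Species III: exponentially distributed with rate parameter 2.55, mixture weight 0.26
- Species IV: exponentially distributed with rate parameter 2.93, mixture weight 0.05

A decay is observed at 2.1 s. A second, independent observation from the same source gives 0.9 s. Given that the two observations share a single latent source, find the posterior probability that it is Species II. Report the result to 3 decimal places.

Apply Bayes' rule: the posterior for each component is proportional to its prior times its likelihood at x.
Since both observations come from the same component, the likelihood for component k is f_k(x₁)·f_k(x₂).
  L_I = [0.65·e^(−0.65·2.1) = 0.65·e^(−1.3650) = 0.165997] × [0.362119] = 0.0601108
  L_II = [1.48·e^(−1.48·2.1) = 1.48·e^(−3.1080) = 0.0661416] × [0.390644] = 0.0258378
  L_III = [2.55·e^(−2.55·2.1) = 2.55·e^(−5.3550) = 0.0120474] × [0.256942] = 0.00309548
  L_IV = [2.93·e^(−2.93·2.1) = 2.93·e^(−6.1530) = 0.00623238] × [0.209717] = 0.00130703
Multiply by the mixture weights:
  w_I·L_I = 0.16 × 0.0601108 = 0.00961773
  w_II·L_II = 0.53 × 0.0258378 = 0.013694
  w_III·L_III = 0.26 × 0.00309548 = 0.000804824
  w_IV·L_IV = 0.05 × 0.00130703 = 6.53517e-05
Evidence: 0.00961773 + 0.013694 + 0.000804824 + 6.53517e-05 = 0.0241819
P(Species II | x₁,x₂) ≈ 0.566

0.566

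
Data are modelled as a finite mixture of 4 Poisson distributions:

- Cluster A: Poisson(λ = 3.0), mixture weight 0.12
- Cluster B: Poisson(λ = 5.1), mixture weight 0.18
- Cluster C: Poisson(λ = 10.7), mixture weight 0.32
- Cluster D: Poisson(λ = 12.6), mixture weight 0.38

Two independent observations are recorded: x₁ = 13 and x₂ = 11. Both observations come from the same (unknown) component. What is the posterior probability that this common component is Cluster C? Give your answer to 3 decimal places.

Posterior ∝ prior × likelihood, so P(k | x) ∝ π_k f_k(x); normalise over all components.
Since both observations come from the same component, the likelihood for component k is f_k(x₁)·f_k(x₂).
  L_A = [e^(−3.0)·3.0^13/13! = 1.27471e-05] × [0.00022095] = 2.81648e-09
  L_B = [e^(−5.1)·5.1^13/13! = 0.00154607] × [0.00927287] = 1.43365e-05
  L_C = [e^(−10.7)·10.7^13/13! = 0.0872485] × [0.118882] = 0.0103722
  L_D = [e^(−12.6)·12.6^13/13! = 0.109251] × [0.107352] = 0.0117283
Weight by the priors:
  π_A·L_A = 0.12 × 2.81648e-09 = 3.37978e-10
  π_B·L_B = 0.18 × 1.43365e-05 = 2.58058e-06
  π_C·L_C = 0.32 × 0.0103722 = 0.00331912
  π_D·L_D = 0.38 × 0.0117283 = 0.00445676
Sum: 3.37978e-10 + 2.58058e-06 + 0.00331912 + 0.00445676 = 0.00777846
Responsibility of Cluster C: 0.00331912 / 0.00777846 ≈ 0.427

0.427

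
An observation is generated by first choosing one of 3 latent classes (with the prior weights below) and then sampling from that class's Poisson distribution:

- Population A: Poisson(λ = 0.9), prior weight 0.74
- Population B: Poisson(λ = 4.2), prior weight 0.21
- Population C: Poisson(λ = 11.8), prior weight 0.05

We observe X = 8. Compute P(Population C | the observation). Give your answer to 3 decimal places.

By Bayes' theorem, P(k | x) = w_k f_k(x) / Σ_j w_j f_j(x).
Evaluate each component's likelihood at the observed value:
  L_A = 4.34065e-06
  L_B = 0.0360111
  L_C = 0.0699617
Prior × likelihood for each component:
  w_A·L_A = 0.74 × 4.34065e-06 = 3.21208e-06
  w_B·L_B = 0.21 × 0.0360111 = 0.00756234
  w_C·L_C = 0.05 × 0.0699617 = 0.00349809
Normaliser: 3.21208e-06 + 0.00756234 + 0.00349809 = 0.0110636
P(Population C | the observation) = 0.00349809 / 0.0110636 ≈ 0.316

0.316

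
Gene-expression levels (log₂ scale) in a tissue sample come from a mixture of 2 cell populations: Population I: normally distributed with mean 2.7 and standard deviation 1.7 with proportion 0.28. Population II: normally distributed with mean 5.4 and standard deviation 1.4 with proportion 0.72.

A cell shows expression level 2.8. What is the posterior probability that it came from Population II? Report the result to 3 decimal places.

The responsibility of component k is w_k f_k(x) divided by Σ_j w_j f_j(x).
Normal densities:
  L_I = 0.234266
  L_II = 0.0507979
Weight by the priors:
  w_I·L_I = 0.28 × 0.234266 = 0.0655946
  w_II·L_II = 0.72 × 0.0507979 = 0.0365745
Denominator: 0.0655946 + 0.0365745 = 0.102169
P(Population II | the observation) ≈ 0.358

0.358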